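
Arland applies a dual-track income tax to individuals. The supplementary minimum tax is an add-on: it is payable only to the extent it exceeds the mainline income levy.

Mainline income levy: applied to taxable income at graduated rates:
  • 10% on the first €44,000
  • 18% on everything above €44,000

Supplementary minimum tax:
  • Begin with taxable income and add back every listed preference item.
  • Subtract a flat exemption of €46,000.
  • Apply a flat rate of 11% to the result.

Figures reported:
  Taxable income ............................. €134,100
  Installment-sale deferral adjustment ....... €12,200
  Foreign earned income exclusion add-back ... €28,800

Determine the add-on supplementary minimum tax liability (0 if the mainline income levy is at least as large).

Mainline income levy:
  €44,000 × 10% = €4,400
  €90,100 × 18% = €16,218
  → €20,618

Supplementary minimum tax:
  Adjusted income: €134,100 + €12,200 + €28,800 = €175,100
  Less exemption €46,000 → base €129,100
  €129,100 × 11% = €14,201

€14,201 ≤ €20,618, so no add-on is due.

€0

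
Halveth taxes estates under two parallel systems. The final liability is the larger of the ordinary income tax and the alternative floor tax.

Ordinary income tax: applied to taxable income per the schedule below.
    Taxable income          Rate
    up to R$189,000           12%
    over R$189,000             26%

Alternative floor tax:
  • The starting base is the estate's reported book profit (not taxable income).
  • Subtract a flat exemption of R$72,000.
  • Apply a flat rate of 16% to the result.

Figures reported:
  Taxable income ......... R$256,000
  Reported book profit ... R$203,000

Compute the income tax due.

Alternative floor tax:
  Base (reported book profit): R$203,000
  Less exemption R$72,000 → base R$131,000
  R$131,000 × 16% = R$20,960

Ordinary income tax:
  R$189,000 × 12% = R$22,680
  R$67,000 × 26% = R$17,420
  → R$40,100

R$40,100 > R$20,960, so the ordinary income tax governs.

R$40,100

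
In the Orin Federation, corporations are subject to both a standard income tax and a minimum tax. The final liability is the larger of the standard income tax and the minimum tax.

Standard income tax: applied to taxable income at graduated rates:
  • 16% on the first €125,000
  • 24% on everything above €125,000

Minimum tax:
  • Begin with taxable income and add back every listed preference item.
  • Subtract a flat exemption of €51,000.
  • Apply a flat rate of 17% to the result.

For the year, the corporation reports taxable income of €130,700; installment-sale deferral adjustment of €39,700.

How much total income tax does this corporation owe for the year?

Standard income tax:
  €125,000 × 16% = €20,000
  €5,700 × 24% = €1,368
  → €21,368

Minimum tax:
  Adjusted income: €130,700 + €39,700 = €170,400
  Less exemption €51,000 → base €119,400
  €119,400 × 17% = €20,298

€21,368 > €20,298, so the standard income tax governs.

€21,368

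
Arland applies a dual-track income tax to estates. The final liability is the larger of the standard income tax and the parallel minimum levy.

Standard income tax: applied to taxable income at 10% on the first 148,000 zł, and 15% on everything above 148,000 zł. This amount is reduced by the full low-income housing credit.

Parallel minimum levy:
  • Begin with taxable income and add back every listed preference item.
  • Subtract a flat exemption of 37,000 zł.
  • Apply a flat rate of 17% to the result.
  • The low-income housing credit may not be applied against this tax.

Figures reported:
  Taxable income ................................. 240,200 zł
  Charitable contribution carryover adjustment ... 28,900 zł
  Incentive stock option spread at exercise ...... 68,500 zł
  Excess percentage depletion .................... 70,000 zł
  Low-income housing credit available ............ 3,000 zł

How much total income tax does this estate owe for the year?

63,002 zł

Standard income tax:
  148,000 zł × 10% = 14,800 zł
  92,200 zł × 15% = 13,830 zł
  → 28,630 zł
  Less low-income housing credit 3,000 zł → 25,630 zł

Parallel minimum levy:
  Adjusted income: 240,200 zł + 28,900 zł + 68,500 zł + 70,000 zł = 407,600 zł
  Less exemption 37,000 zł → base 370,600 zł
  370,600 zł × 17% = 63,002 zł

63,002 zł > 25,630 zł, so the parallel minimum levy is the binding amount.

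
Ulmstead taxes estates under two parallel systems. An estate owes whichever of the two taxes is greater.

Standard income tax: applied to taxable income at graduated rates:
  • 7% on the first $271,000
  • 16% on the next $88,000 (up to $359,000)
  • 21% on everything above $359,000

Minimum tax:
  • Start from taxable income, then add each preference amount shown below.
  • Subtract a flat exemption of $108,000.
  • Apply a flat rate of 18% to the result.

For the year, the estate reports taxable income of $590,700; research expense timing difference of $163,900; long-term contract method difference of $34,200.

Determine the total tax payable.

$122,544

Standard income tax:
  $271,000 × 7% = $18,970
  $88,000 × 16% = $14,080
  $231,700 × 21% = $48,657
  → $81,707

Minimum tax:
  Adjusted income: $590,700 + $163,900 + $34,200 = $788,800
  Less exemption $108,000 → base $680,800
  $680,800 × 18% = $122,544

$122,544 > $81,707, so the minimum tax is the binding amount.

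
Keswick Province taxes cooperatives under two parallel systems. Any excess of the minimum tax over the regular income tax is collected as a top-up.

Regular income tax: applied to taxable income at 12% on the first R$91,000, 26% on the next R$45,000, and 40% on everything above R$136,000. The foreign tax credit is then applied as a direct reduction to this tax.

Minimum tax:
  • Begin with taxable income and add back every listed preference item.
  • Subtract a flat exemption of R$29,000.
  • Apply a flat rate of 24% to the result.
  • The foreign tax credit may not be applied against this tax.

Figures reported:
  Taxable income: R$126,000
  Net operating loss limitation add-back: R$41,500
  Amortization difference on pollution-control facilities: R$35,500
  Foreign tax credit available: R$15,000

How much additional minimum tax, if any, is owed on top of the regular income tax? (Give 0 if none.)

R$36,740

Minimum tax:
  Adjusted income: R$126,000 + R$41,500 + R$35,500 = R$203,000
  Less exemption R$29,000 → base R$174,000
  R$174,000 × 24% = R$41,760

Regular income tax:
  R$91,000 × 12% = R$10,920
  R$35,000 × 26% = R$9,100
  → R$20,020
  Less foreign tax credit R$15,000 → R$5,020

Excess of minimum tax over regular income tax: R$41,760 − R$5,020 = R$36,740.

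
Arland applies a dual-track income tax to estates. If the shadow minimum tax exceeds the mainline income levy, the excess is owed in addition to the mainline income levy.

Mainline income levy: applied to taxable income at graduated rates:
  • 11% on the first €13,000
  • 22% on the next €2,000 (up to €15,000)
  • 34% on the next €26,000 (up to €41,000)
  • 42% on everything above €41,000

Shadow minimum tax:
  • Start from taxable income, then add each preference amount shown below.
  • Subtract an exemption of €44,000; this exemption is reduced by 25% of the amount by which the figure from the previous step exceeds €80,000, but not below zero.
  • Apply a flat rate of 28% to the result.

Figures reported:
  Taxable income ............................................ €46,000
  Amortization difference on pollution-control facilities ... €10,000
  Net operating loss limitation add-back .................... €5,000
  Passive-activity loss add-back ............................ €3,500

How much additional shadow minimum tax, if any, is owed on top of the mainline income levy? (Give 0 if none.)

€0

Shadow minimum tax:
  Adjusted income: €46,000 + €10,000 + €5,000 + €3,500 = €64,500
  Exemption: €64,500 ≤ €80,000, so full €44,000 applies
  Base: €64,500 − €44,000 = €20,500
  €20,500 × 28% = €5,740

Mainline income levy:
  €13,000 × 11% = €1,430
  €2,000 × 22% = €440
  €26,000 × 34% = €8,840
  €5,000 × 42% = €2,100
  → €12,810

€5,740 ≤ €12,810, so no add-on is due.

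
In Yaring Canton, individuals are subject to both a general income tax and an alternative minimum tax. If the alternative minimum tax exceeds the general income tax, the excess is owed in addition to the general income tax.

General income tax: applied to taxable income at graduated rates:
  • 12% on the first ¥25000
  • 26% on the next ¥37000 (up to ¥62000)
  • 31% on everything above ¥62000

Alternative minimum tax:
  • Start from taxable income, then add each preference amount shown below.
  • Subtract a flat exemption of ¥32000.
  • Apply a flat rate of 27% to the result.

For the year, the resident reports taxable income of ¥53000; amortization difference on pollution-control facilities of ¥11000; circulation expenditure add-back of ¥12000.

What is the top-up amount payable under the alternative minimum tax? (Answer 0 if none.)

¥1600

General income tax:
  ¥25000 × 12% = ¥3000
  ¥28000 × 26% = ¥7280
  → ¥10280

Alternative minimum tax:
  Adjusted income: ¥53000 + ¥11000 + ¥12000 = ¥76000
  Less exemption ¥32000 → base ¥44000
  ¥44000 × 27% = ¥11880

Excess of alternative minimum tax over general income tax: ¥11880 − ¥10280 = ¥1600.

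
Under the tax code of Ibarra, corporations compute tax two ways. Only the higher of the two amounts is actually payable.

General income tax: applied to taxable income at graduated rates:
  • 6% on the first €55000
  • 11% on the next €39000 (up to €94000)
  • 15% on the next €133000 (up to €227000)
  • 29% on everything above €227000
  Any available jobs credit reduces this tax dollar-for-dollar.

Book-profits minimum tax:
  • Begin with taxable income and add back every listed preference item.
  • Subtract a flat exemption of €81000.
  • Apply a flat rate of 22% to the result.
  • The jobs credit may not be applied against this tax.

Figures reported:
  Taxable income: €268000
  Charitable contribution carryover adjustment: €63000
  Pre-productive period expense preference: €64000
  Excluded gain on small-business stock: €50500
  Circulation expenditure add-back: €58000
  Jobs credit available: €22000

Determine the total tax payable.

General income tax:
  €55000 × 6% = €3300
  €39000 × 11% = €4290
  €133000 × 15% = €19950
  €41000 × 29% = €11890
  → €39430
  Less jobs credit €22000 → €17430

Book-profits minimum tax:
  Adjusted income: €268000 + €63000 + €64000 + €50500 + €58000 = €503500
  Less exemption €81000 → base €422500
  €422500 × 22% = €92950

€92950 > €17430, so the book-profits minimum tax is the binding amount.

€92950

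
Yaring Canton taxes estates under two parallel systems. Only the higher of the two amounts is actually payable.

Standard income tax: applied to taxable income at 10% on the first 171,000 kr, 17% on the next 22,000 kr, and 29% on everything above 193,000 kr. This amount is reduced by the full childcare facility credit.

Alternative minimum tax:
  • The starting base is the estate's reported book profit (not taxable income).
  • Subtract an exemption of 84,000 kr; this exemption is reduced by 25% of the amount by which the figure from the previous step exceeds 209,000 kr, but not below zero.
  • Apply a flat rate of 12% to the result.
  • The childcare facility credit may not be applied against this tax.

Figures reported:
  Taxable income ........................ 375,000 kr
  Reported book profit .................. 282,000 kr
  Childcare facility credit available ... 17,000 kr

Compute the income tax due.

56,620 kr

Alternative minimum tax:
  Base (reported book profit): 282,000 kr
  Exemption: 84,000 kr − 25% × (282,000 kr − 209,000 kr) = 84,000 kr − 18,250 kr = 65,750 kr
  Base: 282,000 kr − 65,750 kr = 216,250 kr
  216,250 kr × 12% = 25,950 kr

Standard income tax:
  171,000 kr × 10% = 17,100 kr
  22,000 kr × 17% = 3,740 kr
  182,000 kr × 29% = 52,780 kr
  → 73,620 kr
  Less childcare facility credit 17,000 kr → 56,620 kr

56,620 kr > 25,950 kr, so the standard income tax governs.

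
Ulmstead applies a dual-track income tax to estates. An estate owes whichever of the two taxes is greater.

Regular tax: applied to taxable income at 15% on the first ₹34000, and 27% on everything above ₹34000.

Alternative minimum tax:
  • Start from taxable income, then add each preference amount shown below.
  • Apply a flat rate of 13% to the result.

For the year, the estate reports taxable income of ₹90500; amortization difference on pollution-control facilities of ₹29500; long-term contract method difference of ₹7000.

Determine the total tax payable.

₹20355

Regular tax:
  ₹34000 × 15% = ₹5100
  ₹56500 × 27% = ₹15255
  → ₹20355

Alternative minimum tax:
  Adjusted income: ₹90500 + ₹29500 + ₹7000 = ₹127000
  ₹127000 × 13% = ₹16510

₹20355 > ₹16510, so the regular tax governs.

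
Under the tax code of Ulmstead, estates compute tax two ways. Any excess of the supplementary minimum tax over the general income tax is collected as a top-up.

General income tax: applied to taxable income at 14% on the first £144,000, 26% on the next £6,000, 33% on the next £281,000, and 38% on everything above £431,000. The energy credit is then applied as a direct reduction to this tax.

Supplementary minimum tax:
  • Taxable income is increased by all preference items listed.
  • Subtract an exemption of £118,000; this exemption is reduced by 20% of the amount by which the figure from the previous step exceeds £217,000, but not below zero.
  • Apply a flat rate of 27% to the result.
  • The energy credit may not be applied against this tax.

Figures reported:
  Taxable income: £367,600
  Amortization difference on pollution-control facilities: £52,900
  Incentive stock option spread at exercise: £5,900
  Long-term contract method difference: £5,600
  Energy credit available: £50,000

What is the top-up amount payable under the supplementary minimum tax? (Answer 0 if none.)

General income tax:
  £144,000 × 14% = £20,160
  £6,000 × 26% = £1,560
  £217,600 × 33% = £71,808
  → £93,528
  Less energy credit £50,000 → £43,528

Supplementary minimum tax:
  Adjusted income: £367,600 + £52,900 + £5,900 + £5,600 = £432,000
  Exemption: £118,000 − 20% × (£432,000 − £217,000) = £118,000 − £43,000 = £75,000
  Base: £432,000 − £75,000 = £357,000
  £357,000 × 27% = £96,390

Excess of supplementary minimum tax over general income tax: £96,390 − £43,528 = £52,862.

£52,862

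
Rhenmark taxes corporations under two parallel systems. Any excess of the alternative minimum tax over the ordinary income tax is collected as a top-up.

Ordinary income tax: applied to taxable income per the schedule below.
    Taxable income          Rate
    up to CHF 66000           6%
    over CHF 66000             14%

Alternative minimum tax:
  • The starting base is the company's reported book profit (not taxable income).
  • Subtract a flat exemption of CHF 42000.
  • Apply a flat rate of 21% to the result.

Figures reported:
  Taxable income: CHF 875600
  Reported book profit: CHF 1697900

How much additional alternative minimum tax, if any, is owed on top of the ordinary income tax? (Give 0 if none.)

CHF 230435

Alternative minimum tax:
  Base (reported book profit): CHF 1697900
  Less exemption CHF 42000 → base CHF 1655900
  CHF 1655900 × 21% = CHF 347739

Ordinary income tax:
  CHF 66000 × 6% = CHF 3960
  CHF 809600 × 14% = CHF 113344
  → CHF 117304

Excess of alternative minimum tax over ordinary income tax: CHF 347739 − CHF 117304 = CHF 230435.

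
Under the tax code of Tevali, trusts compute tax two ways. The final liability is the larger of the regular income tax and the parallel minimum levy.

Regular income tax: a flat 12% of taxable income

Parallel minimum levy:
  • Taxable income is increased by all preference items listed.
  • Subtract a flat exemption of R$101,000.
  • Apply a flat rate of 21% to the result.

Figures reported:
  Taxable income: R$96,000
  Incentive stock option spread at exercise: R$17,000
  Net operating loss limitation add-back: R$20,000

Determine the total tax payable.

Parallel minimum levy:
  Adjusted income: R$96,000 + R$17,000 + R$20,000 = R$133,000
  Less exemption R$101,000 → base R$32,000
  R$32,000 × 21% = R$6,720

Regular income tax:
  R$96,000 × 12% = R$11,520

R$11,520 > R$6,720, so the regular income tax governs.

R$11,520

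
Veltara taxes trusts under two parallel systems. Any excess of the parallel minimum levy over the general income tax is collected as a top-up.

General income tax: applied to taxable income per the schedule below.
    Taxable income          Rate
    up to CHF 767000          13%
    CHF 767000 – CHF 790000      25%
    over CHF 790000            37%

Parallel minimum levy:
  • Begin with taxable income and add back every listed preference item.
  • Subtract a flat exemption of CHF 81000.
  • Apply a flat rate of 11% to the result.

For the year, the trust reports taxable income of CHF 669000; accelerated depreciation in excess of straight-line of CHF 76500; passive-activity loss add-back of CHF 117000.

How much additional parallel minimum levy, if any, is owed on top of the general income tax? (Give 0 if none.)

General income tax:
  CHF 669000 × 13% = CHF 86970

Parallel minimum levy:
  Adjusted income: CHF 669000 + CHF 76500 + CHF 117000 = CHF 862500
  Less exemption CHF 81000 → base CHF 781500
  CHF 781500 × 11% = CHF 85965

CHF 85965 ≤ CHF 86970, so no add-on is due.

CHF 0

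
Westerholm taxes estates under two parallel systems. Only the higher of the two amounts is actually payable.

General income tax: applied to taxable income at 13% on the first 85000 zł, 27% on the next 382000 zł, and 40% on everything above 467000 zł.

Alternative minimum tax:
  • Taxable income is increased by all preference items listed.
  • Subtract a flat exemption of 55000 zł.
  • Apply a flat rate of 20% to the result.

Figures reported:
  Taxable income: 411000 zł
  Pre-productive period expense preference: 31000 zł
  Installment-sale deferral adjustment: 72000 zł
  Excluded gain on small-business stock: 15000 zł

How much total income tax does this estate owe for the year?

99070 zł

General income tax:
  85000 zł × 13% = 11050 zł
  326000 zł × 27% = 88020 zł
  → 99070 zł

Alternative minimum tax:
  Adjusted income: 411000 zł + 31000 zł + 72000 zł + 15000 zł = 529000 zł
  Less exemption 55000 zł → base 474000 zł
  474000 zł × 20% = 94800 zł

99070 zł > 94800 zł, so the general income tax governs.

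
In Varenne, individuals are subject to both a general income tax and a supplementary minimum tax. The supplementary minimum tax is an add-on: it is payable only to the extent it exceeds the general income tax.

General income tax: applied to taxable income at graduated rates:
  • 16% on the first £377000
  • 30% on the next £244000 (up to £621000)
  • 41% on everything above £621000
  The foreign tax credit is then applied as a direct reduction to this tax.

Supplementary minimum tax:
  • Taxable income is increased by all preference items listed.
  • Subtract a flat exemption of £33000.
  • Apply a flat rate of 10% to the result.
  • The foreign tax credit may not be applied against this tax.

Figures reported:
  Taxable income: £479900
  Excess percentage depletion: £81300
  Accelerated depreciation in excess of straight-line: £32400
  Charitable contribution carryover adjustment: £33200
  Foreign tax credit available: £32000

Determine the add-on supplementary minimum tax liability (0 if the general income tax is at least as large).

£190

Supplementary minimum tax:
  Adjusted income: £479900 + £81300 + £32400 + £33200 = £626800
  Less exemption £33000 → base £593800
  £593800 × 10% = £59380

General income tax:
  £377000 × 16% = £60320
  £102900 × 30% = £30870
  → £91190
  Less foreign tax credit £32000 → £59190

Excess of supplementary minimum tax over general income tax: £59380 − £59190 = £190.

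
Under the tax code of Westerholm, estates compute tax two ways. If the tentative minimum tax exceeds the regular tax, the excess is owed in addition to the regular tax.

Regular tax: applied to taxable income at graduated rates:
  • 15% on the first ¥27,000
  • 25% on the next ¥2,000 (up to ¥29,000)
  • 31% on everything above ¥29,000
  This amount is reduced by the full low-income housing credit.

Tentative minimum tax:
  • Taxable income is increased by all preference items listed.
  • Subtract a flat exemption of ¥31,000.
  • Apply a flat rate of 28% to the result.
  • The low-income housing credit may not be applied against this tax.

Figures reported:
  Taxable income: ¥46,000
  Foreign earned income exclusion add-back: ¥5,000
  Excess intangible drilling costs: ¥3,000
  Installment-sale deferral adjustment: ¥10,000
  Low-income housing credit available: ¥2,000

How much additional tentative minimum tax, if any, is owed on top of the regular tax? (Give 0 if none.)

¥1,420

Regular tax:
  ¥27,000 × 15% = ¥4,050
  ¥2,000 × 25% = ¥500
  ¥17,000 × 31% = ¥5,270
  → ¥9,820
  Less low-income housing credit ¥2,000 → ¥7,820

Tentative minimum tax:
  Adjusted income: ¥46,000 + ¥5,000 + ¥3,000 + ¥10,000 = ¥64,000
  Less exemption ¥31,000 → base ¥33,000
  ¥33,000 × 28% = ¥9,240

Excess of tentative minimum tax over regular tax: ¥9,240 − ¥7,820 = ¥1,420.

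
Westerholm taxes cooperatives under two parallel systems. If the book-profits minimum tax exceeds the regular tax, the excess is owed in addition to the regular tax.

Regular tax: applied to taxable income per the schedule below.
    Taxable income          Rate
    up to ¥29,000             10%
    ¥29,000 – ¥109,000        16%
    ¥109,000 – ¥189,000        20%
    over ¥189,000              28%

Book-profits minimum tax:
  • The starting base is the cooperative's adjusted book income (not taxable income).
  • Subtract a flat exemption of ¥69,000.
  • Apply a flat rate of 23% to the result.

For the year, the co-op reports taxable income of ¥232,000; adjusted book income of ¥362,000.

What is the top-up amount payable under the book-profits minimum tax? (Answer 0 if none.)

¥23,650

Regular tax:
  ¥29,000 × 10% = ¥2,900
  ¥80,000 × 16% = ¥12,800
  ¥80,000 × 20% = ¥16,000
  ¥43,000 × 28% = ¥12,040
  → ¥43,740

Book-profits minimum tax:
  Base (adjusted book income): ¥362,000
  Less exemption ¥69,000 → base ¥293,000
  ¥293,000 × 23% = ¥67,390

Excess of book-profits minimum tax over regular tax: ¥67,390 − ¥43,740 = ¥23,650.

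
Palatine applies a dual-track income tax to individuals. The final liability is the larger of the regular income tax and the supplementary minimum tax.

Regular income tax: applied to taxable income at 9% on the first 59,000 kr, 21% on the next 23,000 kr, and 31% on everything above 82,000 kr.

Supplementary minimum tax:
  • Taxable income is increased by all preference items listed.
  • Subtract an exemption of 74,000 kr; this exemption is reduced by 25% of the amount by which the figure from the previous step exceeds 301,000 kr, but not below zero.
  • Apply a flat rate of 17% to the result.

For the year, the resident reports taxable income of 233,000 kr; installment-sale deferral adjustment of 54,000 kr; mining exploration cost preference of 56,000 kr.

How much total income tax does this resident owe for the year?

Regular income tax:
  59,000 kr × 9% = 5,310 kr
  23,000 kr × 21% = 4,830 kr
  151,000 kr × 31% = 46,810 kr
  → 56,950 kr

Supplementary minimum tax:
  Adjusted income: 233,000 kr + 54,000 kr + 56,000 kr = 343,000 kr
  Exemption: 74,000 kr − 25% × (343,000 kr − 301,000 kr) = 74,000 kr − 10,500 kr = 63,500 kr
  Base: 343,000 kr − 63,500 kr = 279,500 kr
  279,500 kr × 17% = 47,515 kr

56,950 kr > 47,515 kr, so the regular income tax governs.

56,950 kr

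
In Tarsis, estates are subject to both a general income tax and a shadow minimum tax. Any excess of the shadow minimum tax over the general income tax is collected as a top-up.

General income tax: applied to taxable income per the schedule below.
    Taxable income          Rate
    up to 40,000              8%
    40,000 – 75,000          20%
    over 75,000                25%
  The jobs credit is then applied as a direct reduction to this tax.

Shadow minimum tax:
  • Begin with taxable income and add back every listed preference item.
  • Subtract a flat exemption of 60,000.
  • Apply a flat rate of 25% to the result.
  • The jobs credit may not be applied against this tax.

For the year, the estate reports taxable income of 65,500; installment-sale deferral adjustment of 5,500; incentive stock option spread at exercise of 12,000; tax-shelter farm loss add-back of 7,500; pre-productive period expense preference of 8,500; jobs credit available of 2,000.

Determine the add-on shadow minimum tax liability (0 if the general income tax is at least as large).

3,450

General income tax:
  40,000 × 8% = 3,200
  25,500 × 20% = 5,100
  → 8,300
  Less jobs credit 2,000 → 6,300

Shadow minimum tax:
  Adjusted income: 65,500 + 5,500 + 12,000 + 7,500 + 8,500 = 99,000
  Less exemption 60,000 → base 39,000
  39,000 × 25% = 9,750

Excess of shadow minimum tax over general income tax: 9,750 − 6,300 = 3,450.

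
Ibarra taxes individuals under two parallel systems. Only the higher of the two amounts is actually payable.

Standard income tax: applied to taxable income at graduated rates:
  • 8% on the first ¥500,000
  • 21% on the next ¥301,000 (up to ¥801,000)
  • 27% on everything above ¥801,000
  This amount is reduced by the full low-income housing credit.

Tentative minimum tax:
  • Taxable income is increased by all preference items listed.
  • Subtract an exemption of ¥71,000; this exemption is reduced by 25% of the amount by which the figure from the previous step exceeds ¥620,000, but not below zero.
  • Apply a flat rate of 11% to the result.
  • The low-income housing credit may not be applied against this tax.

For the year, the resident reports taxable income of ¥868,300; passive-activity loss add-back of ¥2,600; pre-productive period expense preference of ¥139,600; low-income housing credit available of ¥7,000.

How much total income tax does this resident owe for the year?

Tentative minimum tax:
  Adjusted income: ¥868,300 + ¥2,600 + ¥139,600 = ¥1,010,500
  Exemption: 25% × (¥1,010,500 − ¥620,000) = ¥97,625 ≥ ¥71,000, so the exemption is fully phased out
  Base: ¥1,010,500 − ¥0 = ¥1,010,500
  ¥1,010,500 × 11% = ¥111,155

Standard income tax:
  ¥500,000 × 8% = ¥40,000
  ¥301,000 × 21% = ¥63,210
  ¥67,300 × 27% = ¥18,171
  → ¥121,381
  Less low-income housing credit ¥7,000 → ¥114,381

¥114,381 > ¥111,155, so the standard income tax governs.

¥114,381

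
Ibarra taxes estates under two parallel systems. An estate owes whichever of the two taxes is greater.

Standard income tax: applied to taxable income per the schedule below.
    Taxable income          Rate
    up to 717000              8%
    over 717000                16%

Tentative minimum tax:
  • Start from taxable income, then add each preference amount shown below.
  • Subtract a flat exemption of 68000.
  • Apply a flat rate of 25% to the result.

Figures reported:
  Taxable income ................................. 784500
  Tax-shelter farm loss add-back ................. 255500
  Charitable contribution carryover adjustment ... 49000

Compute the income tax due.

255250

Standard income tax:
  717000 × 8% = 57360
  67500 × 16% = 10800
  → 68160

Tentative minimum tax:
  Adjusted income: 784500 + 255500 + 49000 = 1089000
  Less exemption 68000 → base 1021000
  1021000 × 25% = 255250

255250 > 68160, so the tentative minimum tax is the binding amount.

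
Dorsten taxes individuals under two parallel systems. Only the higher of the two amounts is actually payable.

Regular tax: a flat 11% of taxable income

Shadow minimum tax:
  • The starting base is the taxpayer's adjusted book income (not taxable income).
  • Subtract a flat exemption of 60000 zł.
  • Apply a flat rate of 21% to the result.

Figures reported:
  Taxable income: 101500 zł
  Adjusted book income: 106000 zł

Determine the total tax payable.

Shadow minimum tax:
  Base (adjusted book income): 106000 zł
  Less exemption 60000 zł → base 46000 zł
  46000 zł × 21% = 9660 zł

Regular tax:
  101500 zł × 11% = 11165 zł

11165 zł > 9660 zł, so the regular tax governs.

11165 zł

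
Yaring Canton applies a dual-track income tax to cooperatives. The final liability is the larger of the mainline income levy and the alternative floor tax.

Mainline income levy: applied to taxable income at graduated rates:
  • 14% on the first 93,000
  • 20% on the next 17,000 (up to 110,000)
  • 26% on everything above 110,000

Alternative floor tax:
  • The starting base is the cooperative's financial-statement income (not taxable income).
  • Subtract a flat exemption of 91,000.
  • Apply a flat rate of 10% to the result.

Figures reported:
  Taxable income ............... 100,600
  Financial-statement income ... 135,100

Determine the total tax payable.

14,540

Mainline income levy:
  93,000 × 14% = 13,020
  7,600 × 20% = 1,520
  → 14,540

Alternative floor tax:
  Base (financial-statement income): 135,100
  Less exemption 91,000 → base 44,100
  44,100 × 10% = 4,410

14,540 > 4,410, so the mainline income levy governs.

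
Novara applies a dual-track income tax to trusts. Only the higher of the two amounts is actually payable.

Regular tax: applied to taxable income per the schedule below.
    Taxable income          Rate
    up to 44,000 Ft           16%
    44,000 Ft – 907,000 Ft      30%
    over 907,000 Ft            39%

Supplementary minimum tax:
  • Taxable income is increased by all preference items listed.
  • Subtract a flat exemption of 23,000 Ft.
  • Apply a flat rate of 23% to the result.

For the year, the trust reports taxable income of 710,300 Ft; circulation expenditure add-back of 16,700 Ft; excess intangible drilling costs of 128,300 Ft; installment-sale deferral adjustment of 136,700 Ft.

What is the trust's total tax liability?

222,870 Ft

Supplementary minimum tax:
  Adjusted income: 710,300 Ft + 16,700 Ft + 128,300 Ft + 136,700 Ft = 992,000 Ft
  Less exemption 23,000 Ft → base 969,000 Ft
  969,000 Ft × 23% = 222,870 Ft

Regular tax:
  44,000 Ft × 16% = 7,040 Ft
  666,300 Ft × 30% = 199,890 Ft
  → 206,930 Ft

222,870 Ft > 206,930 Ft, so the supplementary minimum tax is the binding amount.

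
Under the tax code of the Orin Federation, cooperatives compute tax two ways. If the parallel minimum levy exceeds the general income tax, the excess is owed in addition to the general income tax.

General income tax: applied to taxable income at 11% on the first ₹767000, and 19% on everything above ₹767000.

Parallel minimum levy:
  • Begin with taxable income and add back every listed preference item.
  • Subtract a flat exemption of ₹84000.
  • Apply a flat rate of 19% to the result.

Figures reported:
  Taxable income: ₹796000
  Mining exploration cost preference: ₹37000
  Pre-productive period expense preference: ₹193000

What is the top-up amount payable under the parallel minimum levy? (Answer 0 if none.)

Parallel minimum levy:
  Adjusted income: ₹796000 + ₹37000 + ₹193000 = ₹1026000
  Less exemption ₹84000 → base ₹942000
  ₹942000 × 19% = ₹178980

General income tax:
  ₹767000 × 11% = ₹84370
  ₹29000 × 19% = ₹5510
  → ₹89880

Excess of parallel minimum levy over general income tax: ₹178980 − ₹89880 = ₹89100.

₹89100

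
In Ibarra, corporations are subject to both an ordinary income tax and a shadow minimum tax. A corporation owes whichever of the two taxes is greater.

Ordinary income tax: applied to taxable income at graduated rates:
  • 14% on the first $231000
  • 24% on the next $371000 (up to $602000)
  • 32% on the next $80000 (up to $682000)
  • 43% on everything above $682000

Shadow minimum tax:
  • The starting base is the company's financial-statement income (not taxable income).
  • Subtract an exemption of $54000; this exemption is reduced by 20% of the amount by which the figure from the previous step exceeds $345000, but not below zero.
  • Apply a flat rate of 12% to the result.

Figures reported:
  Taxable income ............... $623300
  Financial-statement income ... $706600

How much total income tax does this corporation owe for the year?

Ordinary income tax:
  $231000 × 14% = $32340
  $371000 × 24% = $89040
  $21300 × 32% = $6816
  → $128196

Shadow minimum tax:
  Base (financial-statement income): $706600
  Exemption: 20% × ($706600 − $345000) = $72320 ≥ $54000, so the exemption is fully phased out
  Base: $706600 − $0 = $706600
  $706600 × 12% = $84792

$128196 > $84792, so the ordinary income tax governs.

$128196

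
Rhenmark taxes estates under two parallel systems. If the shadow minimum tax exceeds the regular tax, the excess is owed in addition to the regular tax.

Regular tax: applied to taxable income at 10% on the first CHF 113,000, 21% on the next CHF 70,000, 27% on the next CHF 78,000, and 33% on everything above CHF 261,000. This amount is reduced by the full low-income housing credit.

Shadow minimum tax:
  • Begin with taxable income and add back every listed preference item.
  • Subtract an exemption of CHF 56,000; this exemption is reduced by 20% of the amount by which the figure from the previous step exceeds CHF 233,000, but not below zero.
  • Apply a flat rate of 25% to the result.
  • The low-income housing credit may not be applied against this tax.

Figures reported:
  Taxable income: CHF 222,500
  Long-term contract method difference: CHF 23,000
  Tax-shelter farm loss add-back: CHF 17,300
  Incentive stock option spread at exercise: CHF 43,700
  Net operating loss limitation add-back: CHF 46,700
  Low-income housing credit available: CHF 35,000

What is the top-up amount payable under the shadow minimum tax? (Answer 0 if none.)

CHF 78,645

Regular tax:
  CHF 113,000 × 10% = CHF 11,300
  CHF 70,000 × 21% = CHF 14,700
  CHF 39,500 × 27% = CHF 10,665
  → CHF 36,665
  Less low-income housing credit CHF 35,000 → CHF 1,665

Shadow minimum tax:
  Adjusted income: CHF 222,500 + CHF 23,000 + CHF 17,300 + CHF 43,700 + CHF 46,700 = CHF 353,200
  Exemption: CHF 56,000 − 20% × (CHF 353,200 − CHF 233,000) = CHF 56,000 − CHF 24,040 = CHF 31,960
  Base: CHF 353,200 − CHF 31,960 = CHF 321,240
  CHF 321,240 × 25% = CHF 80,310

Excess of shadow minimum tax over regular tax: CHF 80,310 − CHF 1,665 = CHF 78,645.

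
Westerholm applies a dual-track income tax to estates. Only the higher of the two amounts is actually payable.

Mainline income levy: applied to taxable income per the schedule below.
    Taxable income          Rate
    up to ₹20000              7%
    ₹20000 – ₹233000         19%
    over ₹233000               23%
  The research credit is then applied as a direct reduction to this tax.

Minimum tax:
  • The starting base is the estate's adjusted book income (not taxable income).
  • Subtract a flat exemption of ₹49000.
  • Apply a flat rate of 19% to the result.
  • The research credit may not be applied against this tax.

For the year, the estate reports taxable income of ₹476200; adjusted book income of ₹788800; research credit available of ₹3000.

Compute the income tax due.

₹140562

Minimum tax:
  Base (adjusted book income): ₹788800
  Less exemption ₹49000 → base ₹739800
  ₹739800 × 19% = ₹140562

Mainline income levy:
  ₹20000 × 7% = ₹1400
  ₹213000 × 19% = ₹40470
  ₹243200 × 23% = ₹55936
  → ₹97806
  Less research credit ₹3000 → ₹94806

₹140562 > ₹94806, so the minimum tax is the binding amount.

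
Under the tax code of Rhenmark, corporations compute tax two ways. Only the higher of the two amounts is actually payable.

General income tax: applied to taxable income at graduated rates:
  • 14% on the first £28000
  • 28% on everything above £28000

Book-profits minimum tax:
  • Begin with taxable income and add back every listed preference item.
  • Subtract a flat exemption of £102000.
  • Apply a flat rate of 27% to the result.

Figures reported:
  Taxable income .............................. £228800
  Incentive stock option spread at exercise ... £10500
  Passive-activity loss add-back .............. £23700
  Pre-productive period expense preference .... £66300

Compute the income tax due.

General income tax:
  £28000 × 14% = £3920
  £200800 × 28% = £56224
  → £60144

Book-profits minimum tax:
  Adjusted income: £228800 + £10500 + £23700 + £66300 = £329300
  Less exemption £102000 → base £227300
  £227300 × 27% = £61371

£61371 > £60144, so the book-profits minimum tax is the binding amount.

£61371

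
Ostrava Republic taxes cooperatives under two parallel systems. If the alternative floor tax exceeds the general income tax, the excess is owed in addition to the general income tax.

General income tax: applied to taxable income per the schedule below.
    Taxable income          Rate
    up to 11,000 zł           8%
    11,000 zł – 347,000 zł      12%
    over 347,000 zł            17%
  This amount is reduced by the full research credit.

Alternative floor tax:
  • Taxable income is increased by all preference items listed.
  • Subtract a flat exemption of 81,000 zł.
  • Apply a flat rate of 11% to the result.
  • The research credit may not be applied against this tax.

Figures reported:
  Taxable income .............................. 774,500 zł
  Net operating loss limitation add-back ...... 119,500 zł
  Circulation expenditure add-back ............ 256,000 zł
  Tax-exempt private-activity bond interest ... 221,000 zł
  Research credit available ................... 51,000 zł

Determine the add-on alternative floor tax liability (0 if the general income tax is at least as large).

General income tax:
  11,000 zł × 8% = 880 zł
  336,000 zł × 12% = 40,320 zł
  427,500 zł × 17% = 72,675 zł
  → 113,875 zł
  Less research credit 51,000 zł → 62,875 zł

Alternative floor tax:
  Adjusted income: 774,500 zł + 119,500 zł + 256,000 zł + 221,000 zł = 1,371,000 zł
  Less exemption 81,000 zł → base 1,290,000 zł
  1,290,000 zł × 11% = 141,900 zł

Excess of alternative floor tax over general income tax: 141,900 zł − 62,875 zł = 79,025 zł.

79,025 zł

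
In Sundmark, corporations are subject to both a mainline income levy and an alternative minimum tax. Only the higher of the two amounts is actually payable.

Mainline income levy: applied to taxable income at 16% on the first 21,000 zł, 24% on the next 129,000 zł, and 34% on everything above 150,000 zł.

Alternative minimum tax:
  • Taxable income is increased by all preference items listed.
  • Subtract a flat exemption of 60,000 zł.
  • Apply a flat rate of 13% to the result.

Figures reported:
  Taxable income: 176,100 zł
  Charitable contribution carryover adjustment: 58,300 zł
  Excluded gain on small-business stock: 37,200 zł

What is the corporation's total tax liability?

43,194 zł

Alternative minimum tax:
  Adjusted income: 176,100 zł + 58,300 zł + 37,200 zł = 271,600 zł
  Less exemption 60,000 zł → base 211,600 zł
  211,600 zł × 13% = 27,508 zł

Mainline income levy:
  21,000 zł × 16% = 3,360 zł
  129,000 zł × 24% = 30,960 zł
  26,100 zł × 34% = 8,874 zł
  → 43,194 zł

43,194 zł > 27,508 zł, so the mainline income levy governs.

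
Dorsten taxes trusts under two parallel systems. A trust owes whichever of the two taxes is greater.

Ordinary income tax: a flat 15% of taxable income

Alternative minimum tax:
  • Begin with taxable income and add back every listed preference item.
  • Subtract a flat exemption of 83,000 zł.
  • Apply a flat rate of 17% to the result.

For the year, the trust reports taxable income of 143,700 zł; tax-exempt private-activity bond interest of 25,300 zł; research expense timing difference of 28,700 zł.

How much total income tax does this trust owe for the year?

21,555 zł

Alternative minimum tax:
  Adjusted income: 143,700 zł + 25,300 zł + 28,700 zł = 197,700 zł
  Less exemption 83,000 zł → base 114,700 zł
  114,700 zł × 17% = 19,499 zł

Ordinary income tax:
  143,700 zł × 15% = 21,555 zł

21,555 zł > 19,499 zł, so the ordinary income tax governs.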